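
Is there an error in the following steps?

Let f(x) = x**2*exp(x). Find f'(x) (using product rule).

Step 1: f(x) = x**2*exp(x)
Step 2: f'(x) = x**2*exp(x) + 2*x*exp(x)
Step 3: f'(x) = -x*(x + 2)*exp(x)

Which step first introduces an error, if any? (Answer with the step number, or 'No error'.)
Step 3

Step 3 is incorrect due to a sign flip.
The step shows: -x*(x + 2)*exp(x)
The correct value should be: x*(x + 2)*exp(x)

Explanation: The sign of the whole expression was flipped: the term x*(x + 2)*exp(x) was incorrectly written as -x*(x + 2)*exp(x)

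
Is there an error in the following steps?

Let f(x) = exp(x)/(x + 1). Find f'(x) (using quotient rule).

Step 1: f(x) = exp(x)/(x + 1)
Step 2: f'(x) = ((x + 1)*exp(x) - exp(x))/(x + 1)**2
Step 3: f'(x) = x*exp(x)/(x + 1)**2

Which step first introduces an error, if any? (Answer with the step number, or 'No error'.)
No error

All steps in this derivation are correct.
The final answer f'(x) = x*exp(x)/(x + 1)**2 is valid.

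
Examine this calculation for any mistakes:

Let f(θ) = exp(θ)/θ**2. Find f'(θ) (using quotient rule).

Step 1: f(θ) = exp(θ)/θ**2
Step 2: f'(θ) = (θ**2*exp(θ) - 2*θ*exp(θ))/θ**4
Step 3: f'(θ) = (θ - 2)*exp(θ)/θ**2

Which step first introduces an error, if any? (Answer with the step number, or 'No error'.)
Step 3

Step 3 is incorrect due to a wrong exponent.
The step shows: (θ - 2)*exp(θ)/θ**2
The correct value should be: (θ - 2)*exp(θ)/θ**3

Explanation: The exponent -3 on θ was incorrectly written as -2: the term (θ - 2)*exp(θ)/θ**3 was incorrectly written as (θ - 2)*exp(θ)/θ**2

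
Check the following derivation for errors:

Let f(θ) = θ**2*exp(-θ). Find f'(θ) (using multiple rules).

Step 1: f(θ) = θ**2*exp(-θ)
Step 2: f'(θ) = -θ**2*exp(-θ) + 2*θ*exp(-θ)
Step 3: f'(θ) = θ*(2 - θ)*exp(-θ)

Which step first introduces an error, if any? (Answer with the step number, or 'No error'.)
No error

All steps in this derivation are correct.
The final answer f'(θ) = θ*(2 - θ)*exp(-θ) is valid.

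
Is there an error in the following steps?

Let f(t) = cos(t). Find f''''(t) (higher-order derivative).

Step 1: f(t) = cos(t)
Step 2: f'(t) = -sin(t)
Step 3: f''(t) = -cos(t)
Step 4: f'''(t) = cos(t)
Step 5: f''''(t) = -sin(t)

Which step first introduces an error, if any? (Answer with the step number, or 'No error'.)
Step 4

Step 4 is incorrect due to a wrong trig function.
The step shows: cos(t)
The correct value should be: sin(t)

Explanation: sin(t) was incorrectly written as cos(t): the term sin(t) was incorrectly written as cos(t)
The later steps are derived from this incorrect expression, so the error originates in Step 4.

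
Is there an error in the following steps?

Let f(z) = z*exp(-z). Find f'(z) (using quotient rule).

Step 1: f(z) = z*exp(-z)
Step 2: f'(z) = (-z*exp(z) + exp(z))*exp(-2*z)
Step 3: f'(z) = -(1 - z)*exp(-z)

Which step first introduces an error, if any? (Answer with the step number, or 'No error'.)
Step 3

Step 3 is incorrect due to a sign flip.
The step shows: -(1 - z)*exp(-z)
The correct value should be: (1 - z)*exp(-z)

Explanation: The sign of the whole expression was flipped: the term (1 - z)*exp(-z) was incorrectly written as -(1 - z)*exp(-z)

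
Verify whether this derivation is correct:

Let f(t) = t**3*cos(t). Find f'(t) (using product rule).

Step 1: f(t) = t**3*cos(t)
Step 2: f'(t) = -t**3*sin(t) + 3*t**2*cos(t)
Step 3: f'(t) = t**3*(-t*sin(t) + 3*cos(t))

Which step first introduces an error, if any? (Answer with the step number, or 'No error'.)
Step 3

Step 3 is incorrect due to a wrong exponent.
The step shows: t**3*(-t*sin(t) + 3*cos(t))
The correct value should be: t**2*(-t*sin(t) + 3*cos(t))

Explanation: The exponent 2 on t was incorrectly written as 3: the term t**2*(-t*sin(t) + 3*cos(t)) was incorrectly written as t**3*(-t*sin(t) + 3*cos(t))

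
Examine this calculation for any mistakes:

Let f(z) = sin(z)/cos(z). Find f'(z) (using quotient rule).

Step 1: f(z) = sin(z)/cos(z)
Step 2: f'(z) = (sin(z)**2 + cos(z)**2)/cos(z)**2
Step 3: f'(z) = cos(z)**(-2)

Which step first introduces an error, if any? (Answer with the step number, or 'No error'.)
No error

All steps in this derivation are correct.
The final answer f'(z) = cos(z)**(-2) is valid.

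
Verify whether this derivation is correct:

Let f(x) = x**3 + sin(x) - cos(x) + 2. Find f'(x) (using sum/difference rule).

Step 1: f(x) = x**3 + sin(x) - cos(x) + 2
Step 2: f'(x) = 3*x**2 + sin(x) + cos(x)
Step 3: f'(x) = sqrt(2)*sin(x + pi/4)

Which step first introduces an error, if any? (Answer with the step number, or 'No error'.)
Step 3

Step 3 is incorrect due to a dropped term.
The step shows: sqrt(2)*sin(x + pi/4)
The correct value should be: 3*x**2 + sqrt(2)*sin(x + pi/4)

Explanation: A term was dropped: the term 3*x**2 was incorrectly omitted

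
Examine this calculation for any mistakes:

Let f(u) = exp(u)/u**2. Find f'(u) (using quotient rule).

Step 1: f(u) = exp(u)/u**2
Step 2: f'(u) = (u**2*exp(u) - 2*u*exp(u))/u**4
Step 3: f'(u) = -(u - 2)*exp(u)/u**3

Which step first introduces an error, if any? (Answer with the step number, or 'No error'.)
Step 3

Step 3 is incorrect due to a sign flip.
The step shows: -(u - 2)*exp(u)/u**3
The correct value should be: (u - 2)*exp(u)/u**3

Explanation: The sign of the whole expression was flipped: the term (u - 2)*exp(u)/u**3 was incorrectly written as -(u - 2)*exp(u)/u**3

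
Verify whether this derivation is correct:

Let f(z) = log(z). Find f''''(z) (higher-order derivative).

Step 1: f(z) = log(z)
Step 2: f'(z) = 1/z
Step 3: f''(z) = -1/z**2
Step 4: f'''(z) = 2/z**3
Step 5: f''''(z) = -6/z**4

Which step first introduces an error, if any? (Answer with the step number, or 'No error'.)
No error

All steps in this derivation are correct.
The final answer f''''(z) = -6/z**4 is valid.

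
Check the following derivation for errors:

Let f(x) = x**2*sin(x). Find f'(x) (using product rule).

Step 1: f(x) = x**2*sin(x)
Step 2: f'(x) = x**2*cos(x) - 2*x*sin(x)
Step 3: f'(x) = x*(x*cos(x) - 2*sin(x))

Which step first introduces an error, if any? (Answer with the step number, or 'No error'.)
Step 2

Step 2 is incorrect due to a sign flip.
The step shows: x**2*cos(x) - 2*x*sin(x)
The correct value should be: x**2*cos(x) + 2*x*sin(x)

Explanation: The sign of one term was flipped: the term 2*x*sin(x) was incorrectly written as -2*x*sin(x)
The later steps are derived from this incorrect expression, so the error originates in Step 2.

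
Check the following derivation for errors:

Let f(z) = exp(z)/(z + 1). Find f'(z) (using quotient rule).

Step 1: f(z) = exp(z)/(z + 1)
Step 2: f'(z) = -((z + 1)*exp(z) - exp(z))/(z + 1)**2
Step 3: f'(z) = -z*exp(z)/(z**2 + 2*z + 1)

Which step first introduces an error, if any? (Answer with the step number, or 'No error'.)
Step 2

Step 2 is incorrect due to a sign flip.
The step shows: -((z + 1)*exp(z) - exp(z))/(z + 1)**2
The correct value should be: ((z + 1)*exp(z) - exp(z))/(z + 1)**2

Explanation: The sign of the whole expression was flipped: the term ((z + 1)*exp(z) - exp(z))/(z + 1)**2 was incorrectly written as -((z + 1)*exp(z) - exp(z))/(z + 1)**2
The later steps are derived from this incorrect expression, so the error originates in Step 2.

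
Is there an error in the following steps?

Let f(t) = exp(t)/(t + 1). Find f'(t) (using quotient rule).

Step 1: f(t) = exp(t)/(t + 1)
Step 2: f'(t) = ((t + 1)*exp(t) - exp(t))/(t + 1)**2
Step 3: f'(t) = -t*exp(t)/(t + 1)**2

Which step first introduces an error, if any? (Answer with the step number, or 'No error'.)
Step 3

Step 3 is incorrect due to a sign flip.
The step shows: -t*exp(t)/(t + 1)**2
The correct value should be: t*exp(t)/(t + 1)**2

Explanation: The sign of the whole expression was flipped: the term t*exp(t)/(t + 1)**2 was incorrectly written as -t*exp(t)/(t + 1)**2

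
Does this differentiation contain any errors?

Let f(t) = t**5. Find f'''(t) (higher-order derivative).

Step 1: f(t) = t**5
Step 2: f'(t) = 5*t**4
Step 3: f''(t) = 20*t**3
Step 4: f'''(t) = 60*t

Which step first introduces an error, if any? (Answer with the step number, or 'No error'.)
Step 4

Step 4 is incorrect due to a wrong exponent.
The step shows: 60*t
The correct value should be: 60*t**2

Explanation: The exponent 2 on t was incorrectly written as 1: the term 60*t**2 was incorrectly written as 60*t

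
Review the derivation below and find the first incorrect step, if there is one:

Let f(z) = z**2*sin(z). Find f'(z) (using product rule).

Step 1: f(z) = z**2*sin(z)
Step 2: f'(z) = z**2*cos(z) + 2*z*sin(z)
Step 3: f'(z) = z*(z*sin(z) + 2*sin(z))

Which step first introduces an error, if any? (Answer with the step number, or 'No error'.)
Step 3

Step 3 is incorrect due to a wrong trig function.
The step shows: z*(z*sin(z) + 2*sin(z))
The correct value should be: z*(z*cos(z) + 2*sin(z))

Explanation: cos(z) was incorrectly written as sin(z): the term z*(z*cos(z) + 2*sin(z)) was incorrectly written as z*(z*sin(z) + 2*sin(z))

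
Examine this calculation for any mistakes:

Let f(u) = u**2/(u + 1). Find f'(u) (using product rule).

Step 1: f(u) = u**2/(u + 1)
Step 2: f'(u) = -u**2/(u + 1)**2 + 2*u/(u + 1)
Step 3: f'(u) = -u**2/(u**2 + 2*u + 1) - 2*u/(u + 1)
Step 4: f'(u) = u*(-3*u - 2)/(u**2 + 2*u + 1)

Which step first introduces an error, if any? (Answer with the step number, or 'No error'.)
Step 3

Step 3 is incorrect due to a sign flip.
The step shows: -u**2/(u**2 + 2*u + 1) - 2*u/(u + 1)
The correct value should be: -u**2/(u**2 + 2*u + 1) + 2*u/(u + 1)

Explanation: The sign of one term was flipped: the term 2*u/(u + 1) was incorrectly written as -2*u/(u + 1)
The later steps are derived from this incorrect expression, so the error originates in Step 3.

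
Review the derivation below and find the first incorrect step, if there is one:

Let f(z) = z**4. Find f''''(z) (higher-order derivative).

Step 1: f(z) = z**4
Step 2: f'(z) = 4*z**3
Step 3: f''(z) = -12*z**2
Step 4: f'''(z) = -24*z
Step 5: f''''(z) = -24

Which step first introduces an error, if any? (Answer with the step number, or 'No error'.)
Step 3

Step 3 is incorrect due to a sign flip.
The step shows: -12*z**2
The correct value should be: 12*z**2

Explanation: The sign of the whole expression was flipped: the term 12*z**2 was incorrectly written as -12*z**2
The later steps are derived from this incorrect expression, so the error originates in Step 3.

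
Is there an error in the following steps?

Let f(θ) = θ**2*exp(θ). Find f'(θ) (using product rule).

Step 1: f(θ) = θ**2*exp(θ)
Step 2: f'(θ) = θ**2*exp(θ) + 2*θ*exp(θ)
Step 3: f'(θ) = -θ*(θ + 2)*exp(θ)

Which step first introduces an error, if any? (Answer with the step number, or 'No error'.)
Step 3

Step 3 is incorrect due to a sign flip.
The step shows: -θ*(θ + 2)*exp(θ)
The correct value should be: θ*(θ + 2)*exp(θ)

Explanation: The sign of the whole expression was flipped: the term θ*(θ + 2)*exp(θ) was incorrectly written as -θ*(θ + 2)*exp(θ)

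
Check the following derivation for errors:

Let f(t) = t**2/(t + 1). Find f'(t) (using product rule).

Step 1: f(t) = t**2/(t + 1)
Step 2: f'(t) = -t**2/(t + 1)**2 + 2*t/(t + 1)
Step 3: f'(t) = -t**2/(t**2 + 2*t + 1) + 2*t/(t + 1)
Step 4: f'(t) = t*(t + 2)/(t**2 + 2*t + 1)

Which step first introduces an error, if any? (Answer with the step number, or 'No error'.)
No error

All steps in this derivation are correct.
The final answer f'(t) = t*(t + 2)/(t**2 + 2*t + 1) is valid.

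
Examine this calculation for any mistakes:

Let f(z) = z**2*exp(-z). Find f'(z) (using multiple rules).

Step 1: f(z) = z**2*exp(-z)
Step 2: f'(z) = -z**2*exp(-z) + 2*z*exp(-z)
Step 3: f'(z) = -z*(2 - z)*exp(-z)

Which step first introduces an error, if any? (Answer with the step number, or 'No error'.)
Step 3

Step 3 is incorrect due to a sign flip.
The step shows: -z*(2 - z)*exp(-z)
The correct value should be: z*(2 - z)*exp(-z)

Explanation: The sign of the whole expression was flipped: the term z*(2 - z)*exp(-z) was incorrectly written as -z*(2 - z)*exp(-z)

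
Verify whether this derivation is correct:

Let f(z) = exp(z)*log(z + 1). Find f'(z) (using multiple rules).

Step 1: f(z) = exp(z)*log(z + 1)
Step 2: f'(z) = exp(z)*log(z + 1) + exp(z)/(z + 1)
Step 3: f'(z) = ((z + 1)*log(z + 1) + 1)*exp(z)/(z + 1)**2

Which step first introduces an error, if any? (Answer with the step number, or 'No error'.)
Step 3

Step 3 is incorrect due to a wrong exponent.
The step shows: ((z + 1)*log(z + 1) + 1)*exp(z)/(z + 1)**2
The correct value should be: ((z + 1)*log(z + 1) + 1)*exp(z)/(z + 1)

Explanation: The exponent -1 on z + 1 was incorrectly written as -2: the term ((z + 1)*log(z + 1) + 1)*exp(z)/(z + 1) was incorrectly written as ((z + 1)*log(z + 1) + 1)*exp(z)/(z + 1)**2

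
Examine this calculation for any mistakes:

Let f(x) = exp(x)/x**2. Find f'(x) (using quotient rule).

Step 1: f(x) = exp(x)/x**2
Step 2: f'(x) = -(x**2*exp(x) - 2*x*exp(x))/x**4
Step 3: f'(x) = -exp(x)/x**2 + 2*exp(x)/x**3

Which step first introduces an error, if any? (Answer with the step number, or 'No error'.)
Step 2

Step 2 is incorrect due to a sign flip.
The step shows: -(x**2*exp(x) - 2*x*exp(x))/x**4
The correct value should be: (x**2*exp(x) - 2*x*exp(x))/x**4

Explanation: The sign of the whole expression was flipped: the term (x**2*exp(x) - 2*x*exp(x))/x**4 was incorrectly written as -(x**2*exp(x) - 2*x*exp(x))/x**4
The later steps are derived from this incorrect expression, so the error originates in Step 2.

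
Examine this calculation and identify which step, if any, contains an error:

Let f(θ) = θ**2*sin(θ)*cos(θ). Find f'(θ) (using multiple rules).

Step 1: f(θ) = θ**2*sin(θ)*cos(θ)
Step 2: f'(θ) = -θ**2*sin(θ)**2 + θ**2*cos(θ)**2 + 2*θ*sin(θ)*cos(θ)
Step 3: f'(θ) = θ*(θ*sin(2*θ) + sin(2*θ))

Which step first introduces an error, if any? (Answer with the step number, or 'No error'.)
Step 3

Step 3 is incorrect due to a wrong trig function.
The step shows: θ*(θ*sin(2*θ) + sin(2*θ))
The correct value should be: θ*(θ*cos(2*θ) + sin(2*θ))

Explanation: cos(2*θ) was incorrectly written as sin(2*θ): the term θ*(θ*cos(2*θ) + sin(2*θ)) was incorrectly written as θ*(θ*sin(2*θ) + sin(2*θ))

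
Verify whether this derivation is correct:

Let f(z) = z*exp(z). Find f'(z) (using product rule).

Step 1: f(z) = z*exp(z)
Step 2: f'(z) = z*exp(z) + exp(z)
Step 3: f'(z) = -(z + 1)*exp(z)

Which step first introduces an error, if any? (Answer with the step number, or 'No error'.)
Step 3

Step 3 is incorrect due to a sign flip.
The step shows: -(z + 1)*exp(z)
The correct value should be: (z + 1)*exp(z)

Explanation: The sign of the whole expression was flipped: the term (z + 1)*exp(z) was incorrectly written as -(z + 1)*exp(z)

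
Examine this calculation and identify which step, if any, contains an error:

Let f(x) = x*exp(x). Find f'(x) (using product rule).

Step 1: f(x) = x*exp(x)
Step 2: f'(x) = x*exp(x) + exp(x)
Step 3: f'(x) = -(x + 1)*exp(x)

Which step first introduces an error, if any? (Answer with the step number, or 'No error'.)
Step 3

Step 3 is incorrect due to a sign flip.
The step shows: -(x + 1)*exp(x)
The correct value should be: (x + 1)*exp(x)

Explanation: The sign of the whole expression was flipped: the term (x + 1)*exp(x) was incorrectly written as -(x + 1)*exp(x)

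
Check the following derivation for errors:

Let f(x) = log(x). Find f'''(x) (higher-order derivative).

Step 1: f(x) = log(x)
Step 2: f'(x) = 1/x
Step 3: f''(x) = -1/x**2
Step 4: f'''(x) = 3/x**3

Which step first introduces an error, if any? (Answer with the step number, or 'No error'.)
Step 4

Step 4 is incorrect due to a wrong coefficient.
The step shows: 3/x**3
The correct value should be: 2/x**3

Explanation: The coefficient 2 was incorrectly written as 3: the term 2/x**3 was incorrectly written as 3/x**3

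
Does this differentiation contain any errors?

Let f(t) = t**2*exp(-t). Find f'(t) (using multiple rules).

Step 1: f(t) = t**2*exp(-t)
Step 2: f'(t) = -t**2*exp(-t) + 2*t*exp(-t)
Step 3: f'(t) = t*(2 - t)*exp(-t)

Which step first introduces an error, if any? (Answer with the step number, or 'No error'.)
No error

All steps in this derivation are correct.
The final answer f'(t) = t*(2 - t)*exp(-t) is valid.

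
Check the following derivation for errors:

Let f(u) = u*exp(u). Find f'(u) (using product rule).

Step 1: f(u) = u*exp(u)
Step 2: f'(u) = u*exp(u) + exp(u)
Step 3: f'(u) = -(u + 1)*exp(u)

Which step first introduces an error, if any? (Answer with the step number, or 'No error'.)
Step 3

Step 3 is incorrect due to a sign flip.
The step shows: -(u + 1)*exp(u)
The correct value should be: (u + 1)*exp(u)

Explanation: The sign of the whole expression was flipped: the term (u + 1)*exp(u) was incorrectly written as -(u + 1)*exp(u)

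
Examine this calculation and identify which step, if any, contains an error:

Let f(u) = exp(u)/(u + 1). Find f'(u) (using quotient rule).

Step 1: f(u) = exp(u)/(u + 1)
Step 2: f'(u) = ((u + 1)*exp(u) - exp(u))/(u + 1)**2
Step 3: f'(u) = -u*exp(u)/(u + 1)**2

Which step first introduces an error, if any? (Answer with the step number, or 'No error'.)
Step 3

Step 3 is incorrect due to a sign flip.
The step shows: -u*exp(u)/(u + 1)**2
The correct value should be: u*exp(u)/(u + 1)**2

Explanation: The sign of the whole expression was flipped: the term u*exp(u)/(u + 1)**2 was incorrectly written as -u*exp(u)/(u + 1)**2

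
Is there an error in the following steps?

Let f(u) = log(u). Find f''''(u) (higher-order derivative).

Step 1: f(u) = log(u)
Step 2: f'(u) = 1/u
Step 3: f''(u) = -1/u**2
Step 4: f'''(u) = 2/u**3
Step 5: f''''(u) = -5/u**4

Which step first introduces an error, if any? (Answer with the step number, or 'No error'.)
Step 5

Step 5 is incorrect due to a wrong coefficient.
The step shows: -5/u**4
The correct value should be: -6/u**4

Explanation: The coefficient -6 was incorrectly written as -5: the term -6/u**4 was incorrectly written as -5/u**4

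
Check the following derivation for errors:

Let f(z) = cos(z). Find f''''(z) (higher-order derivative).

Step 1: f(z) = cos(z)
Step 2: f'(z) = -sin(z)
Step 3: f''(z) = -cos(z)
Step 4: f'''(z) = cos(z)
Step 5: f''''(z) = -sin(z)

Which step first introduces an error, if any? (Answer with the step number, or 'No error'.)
Step 4

Step 4 is incorrect due to a wrong trig function.
The step shows: cos(z)
The correct value should be: sin(z)

Explanation: sin(z) was incorrectly written as cos(z): the term sin(z) was incorrectly written as cos(z)
The later steps are derived from this incorrect expression, so the error originates in Step 4.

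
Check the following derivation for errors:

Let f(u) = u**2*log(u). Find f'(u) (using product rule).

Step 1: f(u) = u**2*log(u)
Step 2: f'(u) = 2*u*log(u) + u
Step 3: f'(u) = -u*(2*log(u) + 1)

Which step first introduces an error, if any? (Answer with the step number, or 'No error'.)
Step 3

Step 3 is incorrect due to a sign flip.
The step shows: -u*(2*log(u) + 1)
The correct value should be: u*(2*log(u) + 1)

Explanation: The sign of the whole expression was flipped: the term u*(2*log(u) + 1) was incorrectly written as -u*(2*log(u) + 1)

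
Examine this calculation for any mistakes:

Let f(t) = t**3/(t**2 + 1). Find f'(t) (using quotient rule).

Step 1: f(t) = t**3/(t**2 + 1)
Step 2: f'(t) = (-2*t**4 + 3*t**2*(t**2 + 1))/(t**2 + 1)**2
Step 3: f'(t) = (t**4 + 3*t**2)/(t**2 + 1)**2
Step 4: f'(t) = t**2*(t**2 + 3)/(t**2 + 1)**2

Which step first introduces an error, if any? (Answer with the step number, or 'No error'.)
No error

All steps in this derivation are correct.
The final answer f'(t) = t**2*(t**2 + 3)/(t**2 + 1)**2 is valid.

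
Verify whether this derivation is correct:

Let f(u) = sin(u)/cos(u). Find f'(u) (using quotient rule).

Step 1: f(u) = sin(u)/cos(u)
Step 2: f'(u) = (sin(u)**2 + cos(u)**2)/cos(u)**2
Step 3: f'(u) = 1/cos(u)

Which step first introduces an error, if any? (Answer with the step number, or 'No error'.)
Step 3

Step 3 is incorrect due to a wrong exponent.
The step shows: 1/cos(u)
The correct value should be: cos(u)**(-2)

Explanation: The exponent -2 on cos(u) was incorrectly written as -1: the term cos(u)**(-2) was incorrectly written as 1/cos(u)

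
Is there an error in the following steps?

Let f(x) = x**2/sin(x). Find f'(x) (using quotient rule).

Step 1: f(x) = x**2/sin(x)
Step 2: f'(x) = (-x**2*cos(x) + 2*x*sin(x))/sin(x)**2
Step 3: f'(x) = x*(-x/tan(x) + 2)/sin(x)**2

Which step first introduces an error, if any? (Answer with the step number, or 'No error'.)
Step 3

Step 3 is incorrect due to a wrong exponent.
The step shows: x*(-x/tan(x) + 2)/sin(x)**2
The correct value should be: x*(-x/tan(x) + 2)/sin(x)

Explanation: The exponent -1 on sin(x) was incorrectly written as -2: the term x*(-x/tan(x) + 2)/sin(x) was incorrectly written as x*(-x/tan(x) + 2)/sin(x)**2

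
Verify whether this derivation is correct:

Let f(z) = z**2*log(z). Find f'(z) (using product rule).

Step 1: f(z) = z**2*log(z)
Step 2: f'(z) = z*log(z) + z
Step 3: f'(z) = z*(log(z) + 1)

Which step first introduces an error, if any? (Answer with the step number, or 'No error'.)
Step 2

Step 2 is incorrect due to a wrong coefficient.
The step shows: z*log(z) + z
The correct value should be: 2*z*log(z) + z

Explanation: The coefficient 2 was incorrectly written as 1: the term 2*z*log(z) was incorrectly written as z*log(z)
The later steps are derived from this incorrect expression, so the error originates in Step 2.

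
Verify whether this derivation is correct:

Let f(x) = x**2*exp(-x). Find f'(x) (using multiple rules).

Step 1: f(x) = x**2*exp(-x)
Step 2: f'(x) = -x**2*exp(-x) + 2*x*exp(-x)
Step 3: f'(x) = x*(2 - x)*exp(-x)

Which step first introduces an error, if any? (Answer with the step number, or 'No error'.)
No error

All steps in this derivation are correct.
The final answer f'(x) = x*(2 - x)*exp(-x) is valid.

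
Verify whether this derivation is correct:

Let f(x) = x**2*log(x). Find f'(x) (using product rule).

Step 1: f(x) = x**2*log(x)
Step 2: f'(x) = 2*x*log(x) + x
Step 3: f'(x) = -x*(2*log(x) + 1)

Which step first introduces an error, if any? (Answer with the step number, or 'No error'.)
Step 3

Step 3 is incorrect due to a sign flip.
The step shows: -x*(2*log(x) + 1)
The correct value should be: x*(2*log(x) + 1)

Explanation: The sign of the whole expression was flipped: the term x*(2*log(x) + 1) was incorrectly written as -x*(2*log(x) + 1)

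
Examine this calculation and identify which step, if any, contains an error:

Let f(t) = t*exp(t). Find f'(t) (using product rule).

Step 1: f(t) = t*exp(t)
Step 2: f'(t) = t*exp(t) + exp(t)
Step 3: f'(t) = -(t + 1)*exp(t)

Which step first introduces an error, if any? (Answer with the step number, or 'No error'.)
Step 3

Step 3 is incorrect due to a sign flip.
The step shows: -(t + 1)*exp(t)
The correct value should be: (t + 1)*exp(t)

Explanation: The sign of the whole expression was flipped: the term (t + 1)*exp(t) was incorrectly written as -(t + 1)*exp(t)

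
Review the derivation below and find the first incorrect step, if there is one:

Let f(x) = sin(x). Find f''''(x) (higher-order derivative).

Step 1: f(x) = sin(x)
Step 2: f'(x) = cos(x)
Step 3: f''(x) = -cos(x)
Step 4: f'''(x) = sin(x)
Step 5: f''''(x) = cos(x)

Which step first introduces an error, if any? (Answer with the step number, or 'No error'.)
Step 3

Step 3 is incorrect due to a wrong trig function.
The step shows: -cos(x)
The correct value should be: -sin(x)

Explanation: sin(x) was incorrectly written as cos(x): the term -sin(x) was incorrectly written as -cos(x)
The later steps are derived from this incorrect expression, so the error originates in Step 3.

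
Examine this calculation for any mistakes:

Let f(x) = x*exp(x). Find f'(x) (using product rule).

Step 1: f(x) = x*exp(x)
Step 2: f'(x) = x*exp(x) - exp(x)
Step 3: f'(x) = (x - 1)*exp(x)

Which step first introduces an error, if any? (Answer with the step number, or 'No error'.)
Step 2

Step 2 is incorrect due to a sign flip.
The step shows: x*exp(x) - exp(x)
The correct value should be: x*exp(x) + exp(x)

Explanation: The sign of one term was flipped: the term exp(x) was incorrectly written as -exp(x)
The later steps are derived from this incorrect expression, so the error originates in Step 2.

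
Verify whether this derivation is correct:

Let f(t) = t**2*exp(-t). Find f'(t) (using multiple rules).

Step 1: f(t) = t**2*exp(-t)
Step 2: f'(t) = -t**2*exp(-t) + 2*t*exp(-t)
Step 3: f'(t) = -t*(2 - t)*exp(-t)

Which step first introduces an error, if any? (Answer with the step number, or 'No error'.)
Step 3

Step 3 is incorrect due to a sign flip.
The step shows: -t*(2 - t)*exp(-t)
The correct value should be: t*(2 - t)*exp(-t)

Explanation: The sign of the whole expression was flipped: the term t*(2 - t)*exp(-t) was incorrectly written as -t*(2 - t)*exp(-t)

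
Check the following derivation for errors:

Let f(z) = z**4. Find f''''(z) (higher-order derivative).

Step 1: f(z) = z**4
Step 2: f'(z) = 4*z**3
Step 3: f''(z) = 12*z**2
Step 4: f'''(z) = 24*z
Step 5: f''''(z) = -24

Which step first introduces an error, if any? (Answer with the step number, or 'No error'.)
Step 5

Step 5 is incorrect due to a sign flip.
The step shows: -24
The correct value should be: 24

Explanation: The sign of the whole expression was flipped: the term 24 was incorrectly written as -24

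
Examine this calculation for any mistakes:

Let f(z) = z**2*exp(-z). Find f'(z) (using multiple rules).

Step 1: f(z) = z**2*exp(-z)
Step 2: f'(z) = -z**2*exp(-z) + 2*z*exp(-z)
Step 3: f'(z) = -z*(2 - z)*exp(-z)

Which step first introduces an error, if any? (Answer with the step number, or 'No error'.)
Step 3

Step 3 is incorrect due to a sign flip.
The step shows: -z*(2 - z)*exp(-z)
The correct value should be: z*(2 - z)*exp(-z)

Explanation: The sign of the whole expression was flipped: the term z*(2 - z)*exp(-z) was incorrectly written as -z*(2 - z)*exp(-z)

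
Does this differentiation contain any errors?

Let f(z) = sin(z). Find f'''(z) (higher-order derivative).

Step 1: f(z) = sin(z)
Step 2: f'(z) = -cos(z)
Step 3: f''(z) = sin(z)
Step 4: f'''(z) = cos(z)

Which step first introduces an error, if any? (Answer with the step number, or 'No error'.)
Step 2

Step 2 is incorrect due to a sign flip.
The step shows: -cos(z)
The correct value should be: cos(z)

Explanation: The sign of the whole expression was flipped: the term cos(z) was incorrectly written as -cos(z)
The later steps are derived from this incorrect expression, so the error originates in Step 2.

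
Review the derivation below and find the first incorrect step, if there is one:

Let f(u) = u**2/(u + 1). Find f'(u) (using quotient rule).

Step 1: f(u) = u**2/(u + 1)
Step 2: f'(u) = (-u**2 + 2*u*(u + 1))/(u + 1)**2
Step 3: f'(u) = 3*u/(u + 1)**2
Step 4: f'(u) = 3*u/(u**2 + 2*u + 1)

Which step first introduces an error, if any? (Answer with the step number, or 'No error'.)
Step 3

Step 3 is incorrect due to a wrong exponent.
The step shows: 3*u/(u + 1)**2
The correct value should be: (u**2 + 2*u)/(u + 1)**2

Explanation: The exponent 2 on u was incorrectly written as 1: the term (u**2 + 2*u)/(u + 1)**2 was incorrectly written as 3*u/(u + 1)**2
The later steps are derived from this incorrect expression, so the error originates in Step 3.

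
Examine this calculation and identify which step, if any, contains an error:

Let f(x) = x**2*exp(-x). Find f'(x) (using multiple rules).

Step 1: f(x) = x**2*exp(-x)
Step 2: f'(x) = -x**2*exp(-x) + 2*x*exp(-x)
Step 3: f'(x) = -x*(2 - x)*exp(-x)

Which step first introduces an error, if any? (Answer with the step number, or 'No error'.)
Step 3

Step 3 is incorrect due to a sign flip.
The step shows: -x*(2 - x)*exp(-x)
The correct value should be: x*(2 - x)*exp(-x)

Explanation: The sign of the whole expression was flipped: the term x*(2 - x)*exp(-x) was incorrectly written as -x*(2 - x)*exp(-x)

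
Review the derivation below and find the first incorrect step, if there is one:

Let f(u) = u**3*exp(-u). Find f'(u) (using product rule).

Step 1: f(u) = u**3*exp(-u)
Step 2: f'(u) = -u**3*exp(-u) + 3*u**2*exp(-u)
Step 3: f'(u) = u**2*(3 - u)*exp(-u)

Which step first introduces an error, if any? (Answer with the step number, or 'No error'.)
No error

All steps in this derivation are correct.
The final answer f'(u) = u**2*(3 - u)*exp(-u) is valid.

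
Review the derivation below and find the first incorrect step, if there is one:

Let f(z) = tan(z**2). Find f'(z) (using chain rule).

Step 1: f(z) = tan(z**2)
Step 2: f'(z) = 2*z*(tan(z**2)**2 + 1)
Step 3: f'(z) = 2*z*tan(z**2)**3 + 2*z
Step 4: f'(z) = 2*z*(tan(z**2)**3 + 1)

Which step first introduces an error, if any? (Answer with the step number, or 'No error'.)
Step 3

Step 3 is incorrect due to a wrong exponent.
The step shows: 2*z*tan(z**2)**3 + 2*z
The correct value should be: 2*z*tan(z**2)**2 + 2*z

Explanation: The exponent 2 on tan(z**2) was incorrectly written as 3: the term 2*z*tan(z**2)**2 was incorrectly written as 2*z*tan(z**2)**3
The later steps are derived from this incorrect expression, so the error originates in Step 3.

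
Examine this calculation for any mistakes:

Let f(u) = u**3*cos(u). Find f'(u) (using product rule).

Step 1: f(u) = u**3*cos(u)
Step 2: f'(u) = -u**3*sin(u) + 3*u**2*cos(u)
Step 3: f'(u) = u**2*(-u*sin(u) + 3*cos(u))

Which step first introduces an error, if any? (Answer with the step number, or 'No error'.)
No error

All steps in this derivation are correct.
The final answer f'(u) = u**2*(-u*sin(u) + 3*cos(u)) is valid.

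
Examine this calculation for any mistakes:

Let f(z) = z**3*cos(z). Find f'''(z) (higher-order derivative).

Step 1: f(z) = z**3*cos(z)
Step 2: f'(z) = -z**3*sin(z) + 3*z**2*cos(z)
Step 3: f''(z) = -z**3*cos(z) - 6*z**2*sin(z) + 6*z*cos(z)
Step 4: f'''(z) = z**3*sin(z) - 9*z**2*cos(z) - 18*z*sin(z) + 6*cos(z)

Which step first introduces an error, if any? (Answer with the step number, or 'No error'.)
No error

All steps in this derivation are correct.
The final answer f'''(z) = z**3*sin(z) - 9*z**2*cos(z) - 18*z*sin(z) + 6*cos(z) is valid.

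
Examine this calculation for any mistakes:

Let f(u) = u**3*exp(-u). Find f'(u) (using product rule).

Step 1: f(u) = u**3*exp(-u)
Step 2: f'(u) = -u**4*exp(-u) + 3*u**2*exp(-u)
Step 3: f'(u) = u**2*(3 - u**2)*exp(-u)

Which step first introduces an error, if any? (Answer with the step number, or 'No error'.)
Step 2

Step 2 is incorrect due to a wrong exponent.
The step shows: -u**4*exp(-u) + 3*u**2*exp(-u)
The correct value should be: -u**3*exp(-u) + 3*u**2*exp(-u)

Explanation: The exponent 3 on u was incorrectly written as 4: the term -u**3*exp(-u) was incorrectly written as -u**4*exp(-u)
The later steps are derived from this incorrect expression, so the error originates in Step 2.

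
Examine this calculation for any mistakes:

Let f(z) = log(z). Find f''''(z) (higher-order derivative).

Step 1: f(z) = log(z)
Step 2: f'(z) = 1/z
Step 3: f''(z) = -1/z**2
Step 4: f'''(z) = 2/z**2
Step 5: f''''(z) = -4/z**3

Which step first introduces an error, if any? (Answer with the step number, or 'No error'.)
Step 4

Step 4 is incorrect due to a wrong exponent.
The step shows: 2/z**2
The correct value should be: 2/z**3

Explanation: The exponent -3 on z was incorrectly written as -2: the term 2/z**3 was incorrectly written as 2/z**2
The later steps are derived from this incorrect expression, so the error originates in Step 4.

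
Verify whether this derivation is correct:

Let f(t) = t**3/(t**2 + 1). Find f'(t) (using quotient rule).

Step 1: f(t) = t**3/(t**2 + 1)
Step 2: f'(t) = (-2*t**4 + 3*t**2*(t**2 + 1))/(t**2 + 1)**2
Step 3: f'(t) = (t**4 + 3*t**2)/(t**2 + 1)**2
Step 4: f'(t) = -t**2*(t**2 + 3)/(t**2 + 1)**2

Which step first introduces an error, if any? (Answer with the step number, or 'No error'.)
Step 4

Step 4 is incorrect due to a sign flip.
The step shows: -t**2*(t**2 + 3)/(t**2 + 1)**2
The correct value should be: t**2*(t**2 + 3)/(t**2 + 1)**2

Explanation: The sign of the whole expression was flipped: the term t**2*(t**2 + 3)/(t**2 + 1)**2 was incorrectly written as -t**2*(t**2 + 3)/(t**2 + 1)**2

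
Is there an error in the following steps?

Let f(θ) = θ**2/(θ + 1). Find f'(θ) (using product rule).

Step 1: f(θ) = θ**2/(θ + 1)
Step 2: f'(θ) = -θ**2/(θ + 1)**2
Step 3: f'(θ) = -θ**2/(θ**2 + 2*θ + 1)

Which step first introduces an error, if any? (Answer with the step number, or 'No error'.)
Step 2

Step 2 is incorrect due to a dropped term.
The step shows: -θ**2/(θ + 1)**2
The correct value should be: -θ**2/(θ + 1)**2 + 2*θ/(θ + 1)

Explanation: A term was dropped: the term 2*θ/(θ + 1) was incorrectly omitted
The later steps are derived from this incorrect expression, so the error originates in Step 2.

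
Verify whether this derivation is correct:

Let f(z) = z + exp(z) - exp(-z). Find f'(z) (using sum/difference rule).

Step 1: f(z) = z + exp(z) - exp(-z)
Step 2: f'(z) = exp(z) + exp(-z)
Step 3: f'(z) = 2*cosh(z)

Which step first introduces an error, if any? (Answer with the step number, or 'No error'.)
Step 2

Step 2 is incorrect due to a dropped term.
The step shows: exp(z) + exp(-z)
The correct value should be: exp(z) + 1 + exp(-z)

Explanation: A term was dropped: the term 1 was incorrectly omitted
The later steps are derived from this incorrect expression, so the error originates in Step 2.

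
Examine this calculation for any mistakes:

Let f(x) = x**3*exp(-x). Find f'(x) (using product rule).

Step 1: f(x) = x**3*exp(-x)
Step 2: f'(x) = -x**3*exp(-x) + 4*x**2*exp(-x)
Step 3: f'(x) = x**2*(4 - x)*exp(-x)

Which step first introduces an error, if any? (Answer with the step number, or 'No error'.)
Step 2

Step 2 is incorrect due to a wrong coefficient.
The step shows: -x**3*exp(-x) + 4*x**2*exp(-x)
The correct value should be: -x**3*exp(-x) + 3*x**2*exp(-x)

Explanation: The coefficient 3 was incorrectly written as 4: the term 3*x**2*exp(-x) was incorrectly written as 4*x**2*exp(-x)
The later steps are derived from this incorrect expression, so the error originates in Step 2.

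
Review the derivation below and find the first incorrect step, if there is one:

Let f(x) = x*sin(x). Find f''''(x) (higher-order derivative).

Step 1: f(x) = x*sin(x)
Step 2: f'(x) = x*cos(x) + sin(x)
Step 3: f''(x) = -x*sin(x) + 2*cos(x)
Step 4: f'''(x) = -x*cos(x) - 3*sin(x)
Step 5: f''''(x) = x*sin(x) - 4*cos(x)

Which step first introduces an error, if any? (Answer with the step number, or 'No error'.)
No error

All steps in this derivation are correct.
The final answer f''''(x) = x*sin(x) - 4*cos(x) is valid.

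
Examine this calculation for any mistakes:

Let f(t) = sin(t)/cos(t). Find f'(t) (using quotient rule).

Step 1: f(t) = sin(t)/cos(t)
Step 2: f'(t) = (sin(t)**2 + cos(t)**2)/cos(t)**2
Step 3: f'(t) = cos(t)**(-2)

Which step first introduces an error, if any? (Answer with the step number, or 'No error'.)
No error

All steps in this derivation are correct.
The final answer f'(t) = cos(t)**(-2) is valid.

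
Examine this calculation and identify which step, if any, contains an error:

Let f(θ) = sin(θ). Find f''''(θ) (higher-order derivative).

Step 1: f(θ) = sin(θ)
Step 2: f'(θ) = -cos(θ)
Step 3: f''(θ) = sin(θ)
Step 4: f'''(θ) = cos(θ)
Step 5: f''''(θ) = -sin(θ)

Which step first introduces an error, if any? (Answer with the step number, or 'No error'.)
Step 2

Step 2 is incorrect due to a sign flip.
The step shows: -cos(θ)
The correct value should be: cos(θ)

Explanation: The sign of the whole expression was flipped: the term cos(θ) was incorrectly written as -cos(θ)
The later steps are derived from this incorrect expression, so the error originates in Step 2.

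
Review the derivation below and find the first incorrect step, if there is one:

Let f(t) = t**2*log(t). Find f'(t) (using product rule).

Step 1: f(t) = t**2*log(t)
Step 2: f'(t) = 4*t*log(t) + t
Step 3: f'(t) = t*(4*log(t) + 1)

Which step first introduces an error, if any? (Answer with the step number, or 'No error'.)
Step 2

Step 2 is incorrect due to a wrong coefficient.
The step shows: 4*t*log(t) + t
The correct value should be: 2*t*log(t) + t

Explanation: The coefficient 2 was incorrectly written as 4: the term 2*t*log(t) was incorrectly written as 4*t*log(t)
The later steps are derived from this incorrect expression, so the error originates in Step 2.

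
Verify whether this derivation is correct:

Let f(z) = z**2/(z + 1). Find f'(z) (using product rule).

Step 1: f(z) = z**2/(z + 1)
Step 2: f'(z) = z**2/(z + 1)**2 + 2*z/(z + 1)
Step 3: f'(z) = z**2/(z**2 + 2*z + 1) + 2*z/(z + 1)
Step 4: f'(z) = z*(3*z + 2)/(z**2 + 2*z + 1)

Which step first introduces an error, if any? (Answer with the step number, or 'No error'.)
Step 2

Step 2 is incorrect due to a sign flip.
The step shows: z**2/(z + 1)**2 + 2*z/(z + 1)
The correct value should be: -z**2/(z + 1)**2 + 2*z/(z + 1)

Explanation: The sign of one term was flipped: the term -z**2/(z + 1)**2 was incorrectly written as z**2/(z + 1)**2
The later steps are derived from this incorrect expression, so the error originates in Step 2.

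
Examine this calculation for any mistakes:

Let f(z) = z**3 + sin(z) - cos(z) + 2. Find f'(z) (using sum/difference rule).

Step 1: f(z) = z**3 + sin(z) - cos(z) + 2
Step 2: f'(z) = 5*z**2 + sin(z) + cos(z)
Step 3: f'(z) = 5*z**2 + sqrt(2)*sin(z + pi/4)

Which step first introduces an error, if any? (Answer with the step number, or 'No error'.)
Step 2

Step 2 is incorrect due to a wrong coefficient.
The step shows: 5*z**2 + sin(z) + cos(z)
The correct value should be: 3*z**2 + sin(z) + cos(z)

Explanation: The coefficient 3 was incorrectly written as 5: the term 3*z**2 was incorrectly written as 5*z**2
The later steps are derived from this incorrect expression, so the error originates in Step 2.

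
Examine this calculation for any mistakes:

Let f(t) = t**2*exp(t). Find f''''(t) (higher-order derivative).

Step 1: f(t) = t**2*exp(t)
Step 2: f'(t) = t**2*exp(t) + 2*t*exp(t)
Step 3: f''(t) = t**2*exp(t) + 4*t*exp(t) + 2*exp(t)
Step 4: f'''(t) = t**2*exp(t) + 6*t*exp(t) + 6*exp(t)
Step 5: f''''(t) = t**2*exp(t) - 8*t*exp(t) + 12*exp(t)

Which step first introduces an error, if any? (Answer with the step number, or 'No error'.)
Step 5

Step 5 is incorrect due to a sign flip.
The step shows: t**2*exp(t) - 8*t*exp(t) + 12*exp(t)
The correct value should be: t**2*exp(t) + 8*t*exp(t) + 12*exp(t)

Explanation: The sign of one term was flipped: the term 8*t*exp(t) was incorrectly written as -8*t*exp(t)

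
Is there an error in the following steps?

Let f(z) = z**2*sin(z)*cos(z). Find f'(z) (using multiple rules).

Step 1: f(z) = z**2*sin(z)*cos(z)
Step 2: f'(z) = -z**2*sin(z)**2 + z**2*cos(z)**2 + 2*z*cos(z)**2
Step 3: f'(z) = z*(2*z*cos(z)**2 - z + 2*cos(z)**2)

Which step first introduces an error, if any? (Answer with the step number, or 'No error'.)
Step 2

Step 2 is incorrect due to a wrong trig function.
The step shows: -z**2*sin(z)**2 + z**2*cos(z)**2 + 2*z*cos(z)**2
The correct value should be: -z**2*sin(z)**2 + z**2*cos(z)**2 + 2*z*sin(z)*cos(z)

Explanation: sin(z) was incorrectly written as cos(z): the term 2*z*sin(z)*cos(z) was incorrectly written as 2*z*cos(z)**2
The later steps are derived from this incorrect expression, so the error originates in Step 2.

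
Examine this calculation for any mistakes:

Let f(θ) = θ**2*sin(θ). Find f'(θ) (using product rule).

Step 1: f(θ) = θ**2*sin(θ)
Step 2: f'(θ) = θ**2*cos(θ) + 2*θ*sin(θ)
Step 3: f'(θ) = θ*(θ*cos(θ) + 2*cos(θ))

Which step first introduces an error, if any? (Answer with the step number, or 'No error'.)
Step 3

Step 3 is incorrect due to a wrong trig function.
The step shows: θ*(θ*cos(θ) + 2*cos(θ))
The correct value should be: θ*(θ*cos(θ) + 2*sin(θ))

Explanation: sin(θ) was incorrectly written as cos(θ): the term θ*(θ*cos(θ) + 2*sin(θ)) was incorrectly written as θ*(θ*cos(θ) + 2*cos(θ))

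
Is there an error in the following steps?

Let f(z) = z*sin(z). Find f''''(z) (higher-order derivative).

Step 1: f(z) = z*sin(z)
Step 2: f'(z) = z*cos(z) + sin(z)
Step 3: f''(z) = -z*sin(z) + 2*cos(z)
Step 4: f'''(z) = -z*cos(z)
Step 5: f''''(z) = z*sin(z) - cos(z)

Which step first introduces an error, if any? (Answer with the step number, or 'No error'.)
Step 4

Step 4 is incorrect due to a dropped term.
The step shows: -z*cos(z)
The correct value should be: -z*cos(z) - 3*sin(z)

Explanation: A term was dropped: the term -3*sin(z) was incorrectly omitted
The later steps are derived from this incorrect expression, so the error originates in Step 4.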